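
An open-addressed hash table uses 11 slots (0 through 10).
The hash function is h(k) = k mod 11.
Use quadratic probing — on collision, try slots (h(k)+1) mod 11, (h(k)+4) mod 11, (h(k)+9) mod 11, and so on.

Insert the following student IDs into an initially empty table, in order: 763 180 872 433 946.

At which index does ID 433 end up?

8

763 hashes to 4; slot 4 is free => place at 4.
180 hashes to 4; 4 taken => place at 5.
872 hashes to 3; slot 3 is free => place at 3.
433 hashes to 4; 4,5 taken => place at 8.
946 hashes to 0; slot 0 is free => place at 0.
Table: [946, ∅, ∅, 872, 763, 180, ∅, ∅, 433, ∅, ∅]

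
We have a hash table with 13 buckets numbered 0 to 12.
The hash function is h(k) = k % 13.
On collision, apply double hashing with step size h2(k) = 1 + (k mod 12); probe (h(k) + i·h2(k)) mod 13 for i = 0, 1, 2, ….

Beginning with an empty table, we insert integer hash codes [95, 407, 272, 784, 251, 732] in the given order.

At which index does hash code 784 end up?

Insert 95: h=4, slot 4 empty → index 4.
Insert 407: h=4, h2=12, slot 4 occupied → index 3.
Insert 272: h=12, slot 12 empty → index 12.
Insert 784: h=4, h2=5, slot 4 occupied → index 9.
Insert 251: h=4, h2=12, slots 4,3 occupied → index 2.
Insert 732: h=4, h2=1, slot 4 occupied → index 5.
Table: [—, —, 251, 407, 95, 732, —, —, —, 784, —, —, 272]

9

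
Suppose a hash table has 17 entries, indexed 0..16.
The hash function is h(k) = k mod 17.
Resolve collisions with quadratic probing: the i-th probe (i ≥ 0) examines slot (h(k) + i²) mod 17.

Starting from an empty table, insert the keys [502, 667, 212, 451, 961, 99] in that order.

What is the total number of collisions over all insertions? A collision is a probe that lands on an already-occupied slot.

3

Insert 502: h=9, slot 9 empty => index 9.
Insert 667: h=4, slot 4 empty => index 4.
Insert 212: h=8, slot 8 empty => index 8.
Insert 451: h=9, slot 9 occupied => index 10.
Insert 961: h=9, slots 9,10 occupied => index 13.
Insert 99: h=14, slot 14 empty => index 14.
Table: [_, _, _, _, 667, _, _, _, 212, 502, 451, _, _, 961, 99, _, _]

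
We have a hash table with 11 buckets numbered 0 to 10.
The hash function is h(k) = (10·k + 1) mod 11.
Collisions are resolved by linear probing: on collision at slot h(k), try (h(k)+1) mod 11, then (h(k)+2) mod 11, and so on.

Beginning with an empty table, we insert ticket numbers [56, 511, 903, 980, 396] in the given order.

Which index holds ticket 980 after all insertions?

2

Insert 56: h=0, slot 0 empty → index 0.
Insert 511: h=7, slot 7 empty → index 7.
Insert 903: h=0, slot 0 occupied → index 1.
Insert 980: h=0, slots 0,1 occupied → index 2.
Insert 396: h=1, slots 1,2 occupied → index 3.
Table: [56, 903, 980, 396, ∅, ∅, ∅, 511, ∅, ∅, ∅]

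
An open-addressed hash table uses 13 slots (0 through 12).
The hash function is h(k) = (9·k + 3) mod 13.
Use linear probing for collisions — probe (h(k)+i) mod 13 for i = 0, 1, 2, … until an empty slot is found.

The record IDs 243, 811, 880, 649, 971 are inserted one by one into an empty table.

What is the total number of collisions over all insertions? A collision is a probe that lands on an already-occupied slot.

6

243 hashes to 6; slot 6 is free => place at 6.
811 hashes to 9; slot 9 is free => place at 9.
880 hashes to 6; 6 taken => place at 7.
649 hashes to 7; 7 taken => place at 8.
971 hashes to 6; 6,7,8,9 taken => place at 10.
Table: [., ., ., ., ., ., 243, 880, 649, 811, 971, ., .]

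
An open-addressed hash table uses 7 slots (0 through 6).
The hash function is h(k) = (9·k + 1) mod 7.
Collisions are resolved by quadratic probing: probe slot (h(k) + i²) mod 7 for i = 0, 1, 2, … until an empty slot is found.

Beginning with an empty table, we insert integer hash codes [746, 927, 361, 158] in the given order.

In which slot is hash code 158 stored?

746: h=2 => slot 2
927: h=0 => slot 0
361: h=2, probe 2,3 => slot 3
158: h=2, probe 2,3,6 => slot 6
Table: [927, —, 746, 361, —, —, 158]

6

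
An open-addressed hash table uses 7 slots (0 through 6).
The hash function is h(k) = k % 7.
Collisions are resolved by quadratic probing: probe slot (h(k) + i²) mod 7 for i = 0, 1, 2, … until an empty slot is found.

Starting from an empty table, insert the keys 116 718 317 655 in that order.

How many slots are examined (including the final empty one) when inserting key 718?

Insert 116: h=4, slot 4 empty => index 4.
Insert 718: h=4, slot 4 occupied => index 5.
Insert 317: h=2, slot 2 empty => index 2.
Insert 655: h=4, slots 4,5 occupied => index 1.
Table: [—, 655, 317, —, 116, 718, —]

2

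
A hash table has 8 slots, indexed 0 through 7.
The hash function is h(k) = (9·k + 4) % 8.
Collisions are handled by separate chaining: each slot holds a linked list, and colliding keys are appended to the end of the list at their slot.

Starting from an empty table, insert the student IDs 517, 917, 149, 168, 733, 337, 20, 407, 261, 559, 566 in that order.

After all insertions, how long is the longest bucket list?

5

Insert 517: h=1, bucket 1 empty -> new chain.
Insert 917: h=1, bucket 1 nonempty -> append to chain.
Insert 149: h=1, bucket 1 nonempty -> append to chain.
Insert 168: h=4, bucket 4 empty -> new chain.
Insert 733: h=1, bucket 1 nonempty -> append to chain.
Insert 337: h=5, bucket 5 empty -> new chain.
Insert 20: h=0, bucket 0 empty -> new chain.
Insert 407: h=3, bucket 3 empty -> new chain.
Insert 261: h=1, bucket 1 nonempty -> append to chain.
Insert 559: h=3, bucket 3 nonempty -> append to chain.
Insert 566: h=2, bucket 2 empty -> new chain.
Final buckets:
0: 20
1: 517 -> 917 -> 149 -> 733 -> 261
2: 566
3: 407 -> 559
4: 168
5: 337
6: ∅
7: ∅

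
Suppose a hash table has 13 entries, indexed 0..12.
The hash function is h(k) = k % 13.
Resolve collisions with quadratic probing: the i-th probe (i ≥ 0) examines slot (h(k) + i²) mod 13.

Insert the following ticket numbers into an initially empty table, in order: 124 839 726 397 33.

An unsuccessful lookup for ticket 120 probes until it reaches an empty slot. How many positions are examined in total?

2

124 hashes to 7; slot 7 is free -> place at 7.
839 hashes to 7; 7 taken -> place at 8.
726 hashes to 11; slot 11 is free -> place at 11.
397 hashes to 7; 7,8,11 taken -> place at 3.
33 hashes to 7; 7,8,11,3 taken -> place at 10.
Table: [∅, ∅, ∅, 397, ∅, ∅, ∅, 124, 839, ∅, 33, 726, ∅]
Lookup 120: h=3, probe 3,4 → slot 4 empty, not found.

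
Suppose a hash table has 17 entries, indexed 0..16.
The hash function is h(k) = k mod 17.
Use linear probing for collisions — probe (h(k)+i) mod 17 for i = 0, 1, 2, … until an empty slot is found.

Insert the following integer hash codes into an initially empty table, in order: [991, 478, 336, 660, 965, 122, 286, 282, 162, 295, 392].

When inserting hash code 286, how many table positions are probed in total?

991 hashes to 5; slot 5 is free -> place at 5.
478 hashes to 2; slot 2 is free -> place at 2.
336 hashes to 13; slot 13 is free -> place at 13.
660 hashes to 14; slot 14 is free -> place at 14.
965 hashes to 13; 13,14 taken -> place at 15.
122 hashes to 3; slot 3 is free -> place at 3.
286 hashes to 14; 14,15 taken -> place at 16.
282 hashes to 10; slot 10 is free -> place at 10.
162 hashes to 9; slot 9 is free -> place at 9.
295 hashes to 6; slot 6 is free -> place at 6.
392 hashes to 1; slot 1 is free -> place at 1.
Table: [∅, 392, 478, 122, ∅, 991, 295, ∅, ∅, 162, 282, ∅, ∅, 336, 660, 965, 286]

3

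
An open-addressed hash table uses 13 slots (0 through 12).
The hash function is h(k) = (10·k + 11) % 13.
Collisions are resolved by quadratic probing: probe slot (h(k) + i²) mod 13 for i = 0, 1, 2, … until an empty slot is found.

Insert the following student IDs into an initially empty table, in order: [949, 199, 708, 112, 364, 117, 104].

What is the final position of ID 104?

1

Insert 949: h=11, slot 11 empty => index 11.
Insert 199: h=12, slot 12 empty => index 12.
Insert 708: h=6, slot 6 empty => index 6.
Insert 112: h=0, slot 0 empty => index 0.
Insert 364: h=11, slots 11,12 occupied => index 2.
Insert 117: h=11, slots 11,12,2 occupied => index 7.
Insert 104: h=11, slots 11,12,2,7 occupied => index 1.
Table: [112, 104, 364, —, —, —, 708, 117, —, —, —, 949, 199]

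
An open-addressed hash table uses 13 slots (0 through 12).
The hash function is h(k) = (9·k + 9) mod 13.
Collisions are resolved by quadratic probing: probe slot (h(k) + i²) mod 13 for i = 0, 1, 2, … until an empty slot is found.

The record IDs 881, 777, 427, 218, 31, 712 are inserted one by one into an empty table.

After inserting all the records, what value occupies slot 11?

881: h=8 => slot 8
777: h=8, probe 8,9 => slot 9
427: h=4 => slot 4
218: h=8, probe 8,9,12 => slot 12
31: h=2 => slot 2
712: h=8, probe 8,9,12,4,11 => slot 11
Table: [—, —, 31, —, 427, —, —, —, 881, 777, —, 712, 218]

712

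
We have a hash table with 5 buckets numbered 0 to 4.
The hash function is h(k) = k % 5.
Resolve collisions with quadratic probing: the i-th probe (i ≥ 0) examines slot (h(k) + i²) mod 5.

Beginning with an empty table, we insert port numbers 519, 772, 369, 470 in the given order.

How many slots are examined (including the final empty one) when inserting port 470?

519: h=4 => slot 4
772: h=2 => slot 2
369: h=4, probe 4,0 => slot 0
470: h=0, probe 0,1 => slot 1
Table: [369, 470, 772, ., 519]

2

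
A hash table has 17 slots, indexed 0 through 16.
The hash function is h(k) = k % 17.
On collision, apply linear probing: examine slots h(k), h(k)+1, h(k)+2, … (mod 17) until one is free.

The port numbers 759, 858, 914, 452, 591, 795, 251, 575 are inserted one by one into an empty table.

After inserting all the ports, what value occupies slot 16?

759: h=11 -> slot 11
858: h=8 -> slot 8
914: h=13 -> slot 13
452: h=10 -> slot 10
591: h=13, probe 13,14 -> slot 14
795: h=13, probe 13,14,15 -> slot 15
251: h=13, probe 13,14,15,16 -> slot 16
575: h=14, probe 14,15,16,0 -> slot 0
Table: [575, —, —, —, —, —, —, —, 858, —, 452, 759, —, 914, 591, 795, 251]

251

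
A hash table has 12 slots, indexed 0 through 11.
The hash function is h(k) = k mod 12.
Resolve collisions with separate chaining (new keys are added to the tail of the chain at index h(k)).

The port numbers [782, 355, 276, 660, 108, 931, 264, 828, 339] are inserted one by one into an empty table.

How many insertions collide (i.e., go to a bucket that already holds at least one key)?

Insert 782: h=2, bucket 2 empty -> new chain.
Insert 355: h=7, bucket 7 empty -> new chain.
Insert 276: h=0, bucket 0 empty -> new chain.
Insert 660: h=0, bucket 0 nonempty -> append to chain.
Insert 108: h=0, bucket 0 nonempty -> append to chain.
Insert 931: h=7, bucket 7 nonempty -> append to chain.
Insert 264: h=0, bucket 0 nonempty -> append to chain.
Insert 828: h=0, bucket 0 nonempty -> append to chain.
Insert 339: h=3, bucket 3 empty -> new chain.
Final buckets:
0: 276 -> 660 -> 108 -> 264 -> 828
1: .
2: 782
3: 339
4: .
5: .
6: .
7: 355 -> 931
8: .
9: .
10: .
11: .

5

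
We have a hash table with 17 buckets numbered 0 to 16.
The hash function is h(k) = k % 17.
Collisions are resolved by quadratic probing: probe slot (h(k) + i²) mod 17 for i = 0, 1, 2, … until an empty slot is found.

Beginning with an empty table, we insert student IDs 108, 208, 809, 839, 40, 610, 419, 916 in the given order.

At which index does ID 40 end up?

15

Insert 108: h=6, slot 6 empty => index 6.
Insert 208: h=4, slot 4 empty => index 4.
Insert 809: h=10, slot 10 empty => index 10.
Insert 839: h=6, slot 6 occupied => index 7.
Insert 40: h=6, slots 6,7,10 occupied => index 15.
Insert 610: h=15, slot 15 occupied => index 16.
Insert 419: h=11, slot 11 empty => index 11.
Insert 916: h=15, slots 15,16 occupied => index 2.
Table: [-, -, 916, -, 208, -, 108, 839, -, -, 809, 419, -, -, -, 40, 610]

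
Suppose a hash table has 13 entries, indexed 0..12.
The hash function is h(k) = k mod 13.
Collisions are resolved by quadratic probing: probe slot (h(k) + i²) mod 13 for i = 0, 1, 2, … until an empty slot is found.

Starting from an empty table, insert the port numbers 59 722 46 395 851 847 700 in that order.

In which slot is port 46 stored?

11

59: h=7 => slot 7
722: h=7, probe 7,8 => slot 8
46: h=7, probe 7,8,11 => slot 11
395: h=5 => slot 5
851: h=6 => slot 6
847: h=2 => slot 2
700: h=11, probe 11,12 => slot 12
Table: [., ., 847, ., ., 395, 851, 59, 722, ., ., 46, 700]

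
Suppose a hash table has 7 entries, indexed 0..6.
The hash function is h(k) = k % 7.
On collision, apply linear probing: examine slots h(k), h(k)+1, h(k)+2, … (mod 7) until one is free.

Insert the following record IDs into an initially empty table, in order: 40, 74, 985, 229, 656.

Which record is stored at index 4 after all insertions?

74

40 hashes to 5; slot 5 is free → place at 5.
74 hashes to 4; slot 4 is free → place at 4.
985 hashes to 5; 5 taken → place at 6.
229 hashes to 5; 5,6 taken → place at 0.
656 hashes to 5; 5,6,0 taken → place at 1.
Table: [229, 656, ., ., 74, 40, 985]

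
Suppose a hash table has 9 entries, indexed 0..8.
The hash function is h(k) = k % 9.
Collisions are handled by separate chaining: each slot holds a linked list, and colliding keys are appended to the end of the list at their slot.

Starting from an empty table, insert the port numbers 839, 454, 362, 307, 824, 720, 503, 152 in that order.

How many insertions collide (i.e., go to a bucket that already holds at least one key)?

2

839 → bucket 2
454 → bucket 4
362 → bucket 2 (collision)
307 → bucket 1
824 → bucket 5
720 → bucket 0
503 → bucket 8
152 → bucket 8 (collision)
Final buckets:
0: 720
1: 307
2: 839 -> 362
3: _
4: 454
5: 824
6: _
7: _
8: 503 -> 152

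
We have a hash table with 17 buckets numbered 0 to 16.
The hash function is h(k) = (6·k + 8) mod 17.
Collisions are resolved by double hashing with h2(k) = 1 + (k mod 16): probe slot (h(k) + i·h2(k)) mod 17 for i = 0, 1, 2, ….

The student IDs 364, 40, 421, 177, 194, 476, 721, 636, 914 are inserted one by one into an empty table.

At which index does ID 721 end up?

5

Insert 364: h=16, slot 16 empty => index 16.
Insert 40: h=10, slot 10 empty => index 10.
Insert 421: h=1, slot 1 empty => index 1.
Insert 177: h=16, h2=2, slots 16,1 occupied => index 3.
Insert 194: h=16, h2=3, slot 16 occupied => index 2.
Insert 476: h=8, slot 8 empty => index 8.
Insert 721: h=16, h2=2, slots 16,1,3 occupied => index 5.
Insert 636: h=16, h2=13, slot 16 occupied => index 12.
Insert 914: h=1, h2=3, slot 1 occupied => index 4.
Table: [., 421, 194, 177, 914, 721, ., ., 476, ., 40, ., 636, ., ., ., 364]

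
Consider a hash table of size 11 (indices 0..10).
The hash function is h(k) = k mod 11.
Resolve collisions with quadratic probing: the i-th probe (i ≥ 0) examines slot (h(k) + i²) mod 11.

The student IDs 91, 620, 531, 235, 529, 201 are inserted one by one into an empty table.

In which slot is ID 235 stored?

Insert 91: h=3, slot 3 empty → index 3.
Insert 620: h=4, slot 4 empty → index 4.
Insert 531: h=3, slots 3,4 occupied → index 7.
Insert 235: h=4, slot 4 occupied → index 5.
Insert 529: h=1, slot 1 empty → index 1.
Insert 201: h=3, slots 3,4,7,1 occupied → index 8.
Table: [_, 529, _, 91, 620, 235, _, 531, 201, _, _]

5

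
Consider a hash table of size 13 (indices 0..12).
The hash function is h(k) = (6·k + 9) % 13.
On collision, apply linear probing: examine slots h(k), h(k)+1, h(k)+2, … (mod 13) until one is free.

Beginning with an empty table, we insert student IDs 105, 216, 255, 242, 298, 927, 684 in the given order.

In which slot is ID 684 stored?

105 hashes to 2; slot 2 is free => place at 2.
216 hashes to 5; slot 5 is free => place at 5.
255 hashes to 5; 5 taken => place at 6.
242 hashes to 5; 5,6 taken => place at 7.
298 hashes to 3; slot 3 is free => place at 3.
927 hashes to 7; 7 taken => place at 8.
684 hashes to 5; 5,6,7,8 taken => place at 9.
Table: [—, —, 105, 298, —, 216, 255, 242, 927, 684, —, —, —]

9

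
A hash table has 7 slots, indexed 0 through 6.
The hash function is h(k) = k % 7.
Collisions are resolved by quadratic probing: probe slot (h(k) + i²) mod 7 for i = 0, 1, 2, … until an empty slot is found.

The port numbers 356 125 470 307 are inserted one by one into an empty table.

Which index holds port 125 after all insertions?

356: h=6 -> slot 6
125: h=6, probe 6,0 -> slot 0
470: h=1 -> slot 1
307: h=6, probe 6,0,3 -> slot 3
Table: [125, 470, ., 307, ., ., 356]

0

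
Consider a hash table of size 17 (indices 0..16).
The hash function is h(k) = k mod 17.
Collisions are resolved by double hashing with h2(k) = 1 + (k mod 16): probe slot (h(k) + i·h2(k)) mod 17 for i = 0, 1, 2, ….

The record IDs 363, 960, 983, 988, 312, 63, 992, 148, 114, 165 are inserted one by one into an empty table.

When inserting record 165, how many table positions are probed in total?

Insert 363: h=6, slot 6 empty => index 6.
Insert 960: h=8, slot 8 empty => index 8.
Insert 983: h=14, slot 14 empty => index 14.
Insert 988: h=2, slot 2 empty => index 2.
Insert 312: h=6, h2=9, slot 6 occupied => index 15.
Insert 63: h=12, slot 12 empty => index 12.
Insert 992: h=6, h2=1, slot 6 occupied => index 7.
Insert 148: h=12, h2=5, slot 12 occupied => index 0.
Insert 114: h=12, h2=3, slots 12,15 occupied => index 1.
Insert 165: h=12, h2=6, slots 12,1,7 occupied => index 13.
Table: [148, 114, 988, ., ., ., 363, 992, 960, ., ., ., 63, 165, 983, 312, .]

4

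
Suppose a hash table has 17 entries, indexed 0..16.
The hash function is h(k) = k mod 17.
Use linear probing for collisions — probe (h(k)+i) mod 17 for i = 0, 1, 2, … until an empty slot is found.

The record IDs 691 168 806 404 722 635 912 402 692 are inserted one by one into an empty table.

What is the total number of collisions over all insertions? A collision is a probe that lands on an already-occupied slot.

Insert 691: h=11, slot 11 empty → index 11.
Insert 168: h=15, slot 15 empty → index 15.
Insert 806: h=7, slot 7 empty → index 7.
Insert 404: h=13, slot 13 empty → index 13.
Insert 722: h=8, slot 8 empty → index 8.
Insert 635: h=6, slot 6 empty → index 6.
Insert 912: h=11, slot 11 occupied → index 12.
Insert 402: h=11, slots 11,12,13 occupied → index 14.
Insert 692: h=12, slots 12,13,14,15 occupied → index 16.
Table: [., ., ., ., ., ., 635, 806, 722, ., ., 691, 912, 404, 402, 168, 692]

8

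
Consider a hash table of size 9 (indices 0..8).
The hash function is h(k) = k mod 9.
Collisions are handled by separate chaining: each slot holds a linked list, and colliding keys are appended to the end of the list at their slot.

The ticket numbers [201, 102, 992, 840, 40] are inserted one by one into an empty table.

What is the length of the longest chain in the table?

3

201 -> bucket 3
102 -> bucket 3 (collision)
992 -> bucket 2
840 -> bucket 3 (collision)
40 -> bucket 4
Final buckets:
0: _
1: _
2: 992
3: 201 -> 102 -> 840
4: 40
5: _
6: _
7: _
8: _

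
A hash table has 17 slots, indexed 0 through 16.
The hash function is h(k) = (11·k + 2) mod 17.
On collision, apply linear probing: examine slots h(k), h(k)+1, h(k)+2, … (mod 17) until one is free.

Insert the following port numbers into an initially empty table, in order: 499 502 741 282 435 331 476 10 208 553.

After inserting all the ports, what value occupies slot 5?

331

499 hashes to 0; slot 0 is free -> place at 0.
502 hashes to 16; slot 16 is free -> place at 16.
741 hashes to 10; slot 10 is free -> place at 10.
282 hashes to 10; 10 taken -> place at 11.
435 hashes to 10; 10,11 taken -> place at 12.
331 hashes to 5; slot 5 is free -> place at 5.
476 hashes to 2; slot 2 is free -> place at 2.
10 hashes to 10; 10,11,12 taken -> place at 13.
208 hashes to 12; 12,13 taken -> place at 14.
553 hashes to 16; 16,0 taken -> place at 1.
Table: [499, 553, 476, ∅, ∅, 331, ∅, ∅, ∅, ∅, 741, 282, 435, 10, 208, ∅, 502]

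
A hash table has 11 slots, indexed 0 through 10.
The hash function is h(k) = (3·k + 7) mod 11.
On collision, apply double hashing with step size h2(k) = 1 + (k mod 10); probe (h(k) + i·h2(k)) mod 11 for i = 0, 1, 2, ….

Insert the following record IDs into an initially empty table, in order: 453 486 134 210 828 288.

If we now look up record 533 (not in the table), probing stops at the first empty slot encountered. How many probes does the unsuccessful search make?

453: h=2 → slot 2
486: h=2, h2=7, probe 2,9 → slot 9
134: h=2, h2=5, probe 2,7 → slot 7
210: h=10 → slot 10
828: h=5 → slot 5
288: h=2, h2=9, probe 2,0 → slot 0
Table: [288, ., 453, ., ., 828, ., 134, ., 486, 210]
Lookup 533: h=0, h2=4, probe 0,4 → slot 4 empty, not found.

2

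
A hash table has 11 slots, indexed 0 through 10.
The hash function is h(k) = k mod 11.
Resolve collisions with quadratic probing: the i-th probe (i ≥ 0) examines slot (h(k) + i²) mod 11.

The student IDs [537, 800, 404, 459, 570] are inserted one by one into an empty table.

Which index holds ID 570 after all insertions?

537: h=9 -> slot 9
800: h=8 -> slot 8
404: h=8, probe 8,9,1 -> slot 1
459: h=8, probe 8,9,1,6 -> slot 6
570: h=9, probe 9,10 -> slot 10
Table: [-, 404, -, -, -, -, 459, -, 800, 537, 570]

10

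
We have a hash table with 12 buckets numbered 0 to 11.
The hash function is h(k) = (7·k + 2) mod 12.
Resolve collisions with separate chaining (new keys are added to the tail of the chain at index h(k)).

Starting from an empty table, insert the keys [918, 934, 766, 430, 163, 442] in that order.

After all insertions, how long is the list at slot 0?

4

Insert 918: h=8, bucket 8 empty → new chain.
Insert 934: h=0, bucket 0 empty → new chain.
Insert 766: h=0, bucket 0 nonempty → append to chain.
Insert 430: h=0, bucket 0 nonempty → append to chain.
Insert 163: h=3, bucket 3 empty → new chain.
Insert 442: h=0, bucket 0 nonempty → append to chain.
Final buckets:
0: 934 -> 766 -> 430 -> 442
1: ∅
2: ∅
3: 163
4: ∅
5: ∅
6: ∅
7: ∅
8: 918
9: ∅
10: ∅
11: ∅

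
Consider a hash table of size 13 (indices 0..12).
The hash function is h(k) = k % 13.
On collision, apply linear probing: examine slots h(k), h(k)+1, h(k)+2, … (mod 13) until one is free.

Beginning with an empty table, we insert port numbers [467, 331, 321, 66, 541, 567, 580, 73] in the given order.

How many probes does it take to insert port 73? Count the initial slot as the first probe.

467 hashes to 12; slot 12 is free => place at 12.
331 hashes to 6; slot 6 is free => place at 6.
321 hashes to 9; slot 9 is free => place at 9.
66 hashes to 1; slot 1 is free => place at 1.
541 hashes to 8; slot 8 is free => place at 8.
567 hashes to 8; 8,9 taken => place at 10.
580 hashes to 8; 8,9,10 taken => place at 11.
73 hashes to 8; 8,9,10,11,12 taken => place at 0.
Table: [73, 66, —, —, —, —, 331, —, 541, 321, 567, 580, 467]

6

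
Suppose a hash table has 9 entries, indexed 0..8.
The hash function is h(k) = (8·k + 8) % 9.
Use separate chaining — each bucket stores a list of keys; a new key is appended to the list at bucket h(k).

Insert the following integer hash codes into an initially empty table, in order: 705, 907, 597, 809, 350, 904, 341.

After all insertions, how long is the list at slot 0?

705 -> bucket 5
907 -> bucket 1
597 -> bucket 5 (collision)
809 -> bucket 0
350 -> bucket 0 (collision)
904 -> bucket 4
341 -> bucket 0 (collision)
Final buckets:
0: 809 -> 350 -> 341
1: 907
2: _
3: _
4: 904
5: 705 -> 597
6: _
7: _
8: _

3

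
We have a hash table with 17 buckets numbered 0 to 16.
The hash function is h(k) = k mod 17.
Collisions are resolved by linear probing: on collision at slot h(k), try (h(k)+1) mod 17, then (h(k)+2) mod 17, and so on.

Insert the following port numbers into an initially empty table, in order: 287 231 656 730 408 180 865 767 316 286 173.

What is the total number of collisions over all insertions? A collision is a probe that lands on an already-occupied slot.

9

287 hashes to 15; slot 15 is free => place at 15.
231 hashes to 10; slot 10 is free => place at 10.
656 hashes to 10; 10 taken => place at 11.
730 hashes to 16; slot 16 is free => place at 16.
408 hashes to 0; slot 0 is free => place at 0.
180 hashes to 10; 10,11 taken => place at 12.
865 hashes to 15; 15,16,0 taken => place at 1.
767 hashes to 2; slot 2 is free => place at 2.
316 hashes to 10; 10,11,12 taken => place at 13.
286 hashes to 14; slot 14 is free => place at 14.
173 hashes to 3; slot 3 is free => place at 3.
Table: [408, 865, 767, 173, -, -, -, -, -, -, 231, 656, 180, 316, 286, 287, 730]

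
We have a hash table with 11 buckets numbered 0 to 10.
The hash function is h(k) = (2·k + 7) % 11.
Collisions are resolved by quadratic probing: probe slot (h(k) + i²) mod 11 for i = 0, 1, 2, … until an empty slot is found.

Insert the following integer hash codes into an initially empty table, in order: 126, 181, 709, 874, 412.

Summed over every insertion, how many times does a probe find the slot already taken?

10

Insert 126: h=6, slot 6 empty => index 6.
Insert 181: h=6, slot 6 occupied => index 7.
Insert 709: h=6, slots 6,7 occupied => index 10.
Insert 874: h=6, slots 6,7,10 occupied => index 4.
Insert 412: h=6, slots 6,7,10,4 occupied => index 0.
Table: [412, ., ., ., 874, ., 126, 181, ., ., 709]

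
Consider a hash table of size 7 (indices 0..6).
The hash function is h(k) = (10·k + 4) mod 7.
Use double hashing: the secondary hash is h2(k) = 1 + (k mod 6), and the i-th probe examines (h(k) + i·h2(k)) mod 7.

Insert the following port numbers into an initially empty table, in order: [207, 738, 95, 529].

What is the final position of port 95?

1

207 hashes to 2; slot 2 is free → place at 2.
738 hashes to 6; slot 6 is free → place at 6.
95 hashes to 2, h2=6; 2 taken → place at 1.
529 hashes to 2, h2=2; 2 taken → place at 4.
Table: [-, 95, 207, -, 529, -, 738]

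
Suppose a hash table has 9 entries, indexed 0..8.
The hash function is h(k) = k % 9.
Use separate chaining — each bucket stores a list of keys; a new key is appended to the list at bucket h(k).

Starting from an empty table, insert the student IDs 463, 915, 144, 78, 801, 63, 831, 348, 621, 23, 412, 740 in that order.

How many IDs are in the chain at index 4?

463 → bucket 4
915 → bucket 6
144 → bucket 0
78 → bucket 6 (collision)
801 → bucket 0 (collision)
63 → bucket 0 (collision)
831 → bucket 3
348 → bucket 6 (collision)
621 → bucket 0 (collision)
23 → bucket 5
412 → bucket 7
740 → bucket 2
Final buckets:
0: 144 -> 801 -> 63 -> 621
1: ∅
2: 740
3: 831
4: 463
5: 23
6: 915 -> 78 -> 348
7: 412
8: ∅

1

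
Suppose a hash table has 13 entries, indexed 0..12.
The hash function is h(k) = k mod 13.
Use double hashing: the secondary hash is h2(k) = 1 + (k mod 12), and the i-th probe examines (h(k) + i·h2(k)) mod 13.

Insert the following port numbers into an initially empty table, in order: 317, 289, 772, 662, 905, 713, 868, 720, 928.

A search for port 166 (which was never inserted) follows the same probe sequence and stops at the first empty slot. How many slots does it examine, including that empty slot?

4

317: h=5 → slot 5
289: h=3 → slot 3
772: h=5, h2=5, probe 5,10 → slot 10
662: h=12 → slot 12
905: h=8 → slot 8
713: h=11 → slot 11
868: h=10, h2=5, probe 10,2 → slot 2
720: h=5, h2=1, probe 5,6 → slot 6
928: h=5, h2=5, probe 5,10,2,7 → slot 7
Table: [—, —, 868, 289, —, 317, 720, 928, 905, —, 772, 713, 662]
Lookup 166: h=10, h2=11, probe 10,8,6,4 → slot 4 empty, not found.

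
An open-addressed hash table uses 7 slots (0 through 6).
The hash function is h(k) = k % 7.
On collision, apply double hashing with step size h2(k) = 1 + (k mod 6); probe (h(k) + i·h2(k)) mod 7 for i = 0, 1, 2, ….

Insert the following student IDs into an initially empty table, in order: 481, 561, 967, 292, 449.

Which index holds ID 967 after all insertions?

3

481 hashes to 5; slot 5 is free → place at 5.
561 hashes to 1; slot 1 is free → place at 1.
967 hashes to 1, h2=2; 1 taken → place at 3.
292 hashes to 5, h2=5; 5,3,1 taken → place at 6.
449 hashes to 1, h2=6; 1 taken → place at 0.
Table: [449, 561, ∅, 967, ∅, 481, 292]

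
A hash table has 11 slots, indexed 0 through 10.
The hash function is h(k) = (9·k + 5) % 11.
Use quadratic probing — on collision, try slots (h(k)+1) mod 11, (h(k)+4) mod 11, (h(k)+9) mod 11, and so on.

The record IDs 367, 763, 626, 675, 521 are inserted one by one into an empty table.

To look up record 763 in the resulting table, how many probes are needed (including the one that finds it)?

367: h=8 => slot 8
763: h=8, probe 8,9 => slot 9
626: h=7 => slot 7
675: h=8, probe 8,9,1 => slot 1
521: h=8, probe 8,9,1,6 => slot 6
Table: [∅, 675, ∅, ∅, ∅, ∅, 521, 626, 367, 763, ∅]
Lookup 763: h=8, probe 8,9 → found at 9.

2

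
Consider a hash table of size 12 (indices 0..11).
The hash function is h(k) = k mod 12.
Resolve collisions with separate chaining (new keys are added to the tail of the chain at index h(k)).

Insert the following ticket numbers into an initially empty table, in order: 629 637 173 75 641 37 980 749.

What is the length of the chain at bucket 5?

4

629 -> bucket 5
637 -> bucket 1
173 -> bucket 5 (collision)
75 -> bucket 3
641 -> bucket 5 (collision)
37 -> bucket 1 (collision)
980 -> bucket 8
749 -> bucket 5 (collision)
Final buckets:
0: .
1: 637 -> 37
2: .
3: 75
4: .
5: 629 -> 173 -> 641 -> 749
6: .
7: .
8: 980
9: .
10: .
11: .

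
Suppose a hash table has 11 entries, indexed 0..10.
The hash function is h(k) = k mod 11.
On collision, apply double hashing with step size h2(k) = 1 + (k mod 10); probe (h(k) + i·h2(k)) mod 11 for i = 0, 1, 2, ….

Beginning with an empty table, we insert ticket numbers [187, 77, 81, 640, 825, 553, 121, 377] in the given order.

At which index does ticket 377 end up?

Insert 187: h=0, slot 0 empty -> index 0.
Insert 77: h=0, h2=8, slot 0 occupied -> index 8.
Insert 81: h=4, slot 4 empty -> index 4.
Insert 640: h=2, slot 2 empty -> index 2.
Insert 825: h=0, h2=6, slot 0 occupied -> index 6.
Insert 553: h=3, slot 3 empty -> index 3.
Insert 121: h=0, h2=2, slots 0,2,4,6,8 occupied -> index 10.
Insert 377: h=3, h2=8, slots 3,0,8 occupied -> index 5.
Table: [187, _, 640, 553, 81, 377, 825, _, 77, _, 121]

5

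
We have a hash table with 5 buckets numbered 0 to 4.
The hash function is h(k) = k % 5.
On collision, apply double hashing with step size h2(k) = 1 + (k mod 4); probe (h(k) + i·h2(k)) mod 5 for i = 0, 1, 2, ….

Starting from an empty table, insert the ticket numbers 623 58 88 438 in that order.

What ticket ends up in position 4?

623 hashes to 3; slot 3 is free -> place at 3.
58 hashes to 3, h2=3; 3 taken -> place at 1.
88 hashes to 3, h2=1; 3 taken -> place at 4.
438 hashes to 3, h2=3; 3,1,4 taken -> place at 2.
Table: [-, 58, 438, 623, 88]

88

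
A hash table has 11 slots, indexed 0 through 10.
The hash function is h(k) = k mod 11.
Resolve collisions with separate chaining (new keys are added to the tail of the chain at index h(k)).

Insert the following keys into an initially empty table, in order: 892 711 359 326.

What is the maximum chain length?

Insert 892: h=1, bucket 1 empty -> new chain.
Insert 711: h=7, bucket 7 empty -> new chain.
Insert 359: h=7, bucket 7 nonempty -> append to chain.
Insert 326: h=7, bucket 7 nonempty -> append to chain.
Final buckets:
0: ∅
1: 892
2: ∅
3: ∅
4: ∅
5: ∅
6: ∅
7: 711 -> 359 -> 326
8: ∅
9: ∅
10: ∅

3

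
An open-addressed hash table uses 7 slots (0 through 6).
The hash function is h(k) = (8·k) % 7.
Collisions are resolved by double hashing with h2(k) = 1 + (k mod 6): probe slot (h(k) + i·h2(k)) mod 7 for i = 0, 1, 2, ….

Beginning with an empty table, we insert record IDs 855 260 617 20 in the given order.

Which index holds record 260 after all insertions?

Insert 855: h=1, slot 1 empty => index 1.
Insert 260: h=1, h2=3, slot 1 occupied => index 4.
Insert 617: h=1, h2=6, slot 1 occupied => index 0.
Insert 20: h=6, slot 6 empty => index 6.
Table: [617, 855, —, —, 260, —, 20]

4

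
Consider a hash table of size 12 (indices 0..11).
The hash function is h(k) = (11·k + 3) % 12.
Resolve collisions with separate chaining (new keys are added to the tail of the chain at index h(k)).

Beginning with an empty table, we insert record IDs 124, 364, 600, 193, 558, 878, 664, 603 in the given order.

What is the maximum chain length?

124 → bucket 11
364 → bucket 11 (collision)
600 → bucket 3
193 → bucket 2
558 → bucket 9
878 → bucket 1
664 → bucket 11 (collision)
603 → bucket 0
Final buckets:
0: 603
1: 878
2: 193
3: 600
4: —
5: —
6: —
7: —
8: —
9: 558
10: —
11: 124 -> 364 -> 664

3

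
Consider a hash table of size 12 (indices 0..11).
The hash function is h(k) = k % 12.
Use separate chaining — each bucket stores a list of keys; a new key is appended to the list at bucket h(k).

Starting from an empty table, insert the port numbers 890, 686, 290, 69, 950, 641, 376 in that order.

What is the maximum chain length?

Insert 890: h=2, bucket 2 empty → new chain.
Insert 686: h=2, bucket 2 nonempty → append to chain.
Insert 290: h=2, bucket 2 nonempty → append to chain.
Insert 69: h=9, bucket 9 empty → new chain.
Insert 950: h=2, bucket 2 nonempty → append to chain.
Insert 641: h=5, bucket 5 empty → new chain.
Insert 376: h=4, bucket 4 empty → new chain.
Final buckets:
0: .
1: .
2: 890 -> 686 -> 290 -> 950
3: .
4: 376
5: 641
6: .
7: .
8: .
9: 69
10: .
11: .

4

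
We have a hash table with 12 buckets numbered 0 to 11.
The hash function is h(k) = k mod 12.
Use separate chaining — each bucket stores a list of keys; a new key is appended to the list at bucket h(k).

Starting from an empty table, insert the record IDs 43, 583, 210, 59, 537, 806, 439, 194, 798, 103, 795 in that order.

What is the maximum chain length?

Insert 43: h=7, bucket 7 empty → new chain.
Insert 583: h=7, bucket 7 nonempty → append to chain.
Insert 210: h=6, bucket 6 empty → new chain.
Insert 59: h=11, bucket 11 empty → new chain.
Insert 537: h=9, bucket 9 empty → new chain.
Insert 806: h=2, bucket 2 empty → new chain.
Insert 439: h=7, bucket 7 nonempty → append to chain.
Insert 194: h=2, bucket 2 nonempty → append to chain.
Insert 798: h=6, bucket 6 nonempty → append to chain.
Insert 103: h=7, bucket 7 nonempty → append to chain.
Insert 795: h=3, bucket 3 empty → new chain.
Final buckets:
0: —
1: —
2: 806 -> 194
3: 795
4: —
5: —
6: 210 -> 798
7: 43 -> 583 -> 439 -> 103
8: —
9: 537
10: —
11: 59

4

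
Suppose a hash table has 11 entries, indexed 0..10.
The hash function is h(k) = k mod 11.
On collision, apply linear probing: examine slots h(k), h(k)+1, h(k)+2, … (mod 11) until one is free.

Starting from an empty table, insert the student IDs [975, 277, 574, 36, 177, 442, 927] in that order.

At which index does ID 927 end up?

Insert 975: h=7, slot 7 empty → index 7.
Insert 277: h=2, slot 2 empty → index 2.
Insert 574: h=2, slot 2 occupied → index 3.
Insert 36: h=3, slot 3 occupied → index 4.
Insert 177: h=1, slot 1 empty → index 1.
Insert 442: h=2, slots 2,3,4 occupied → index 5.
Insert 927: h=3, slots 3,4,5 occupied → index 6.
Table: [∅, 177, 277, 574, 36, 442, 927, 975, ∅, ∅, ∅]

6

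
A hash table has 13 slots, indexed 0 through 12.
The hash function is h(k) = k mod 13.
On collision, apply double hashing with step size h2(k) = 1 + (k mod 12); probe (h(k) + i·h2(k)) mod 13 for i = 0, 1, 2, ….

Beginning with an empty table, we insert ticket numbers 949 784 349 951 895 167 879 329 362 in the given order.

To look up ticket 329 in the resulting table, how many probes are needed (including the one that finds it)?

949 hashes to 0; slot 0 is free → place at 0.
784 hashes to 4; slot 4 is free → place at 4.
349 hashes to 11; slot 11 is free → place at 11.
951 hashes to 2; slot 2 is free → place at 2.
895 hashes to 11, h2=8; 11 taken → place at 6.
167 hashes to 11, h2=12; 11 taken → place at 10.
879 hashes to 8; slot 8 is free → place at 8.
329 hashes to 4, h2=6; 4,10 taken → place at 3.
362 hashes to 11, h2=3; 11 taken → place at 1.
Table: [949, 362, 951, 329, 784, -, 895, -, 879, -, 167, 349, -]
Lookup 329: h=4, h2=6, probe 4,10,3 → found at 3.

3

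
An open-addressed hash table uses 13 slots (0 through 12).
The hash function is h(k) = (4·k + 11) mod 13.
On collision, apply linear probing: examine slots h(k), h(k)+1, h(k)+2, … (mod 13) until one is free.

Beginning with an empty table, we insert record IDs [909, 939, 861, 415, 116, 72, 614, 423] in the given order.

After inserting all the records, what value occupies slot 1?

909: h=7 -> slot 7
939: h=10 -> slot 10
861: h=10, probe 10,11 -> slot 11
415: h=7, probe 7,8 -> slot 8
116: h=7, probe 7,8,9 -> slot 9
72: h=0 -> slot 0
614: h=10, probe 10,11,12 -> slot 12
423: h=0, probe 0,1 -> slot 1
Table: [72, 423, ., ., ., ., ., 909, 415, 116, 939, 861, 614]

423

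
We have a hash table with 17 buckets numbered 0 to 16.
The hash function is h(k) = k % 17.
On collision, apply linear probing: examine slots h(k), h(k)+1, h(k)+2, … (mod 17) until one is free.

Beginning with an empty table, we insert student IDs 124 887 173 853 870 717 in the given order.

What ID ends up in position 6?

124 hashes to 5; slot 5 is free -> place at 5.
887 hashes to 3; slot 3 is free -> place at 3.
173 hashes to 3; 3 taken -> place at 4.
853 hashes to 3; 3,4,5 taken -> place at 6.
870 hashes to 3; 3,4,5,6 taken -> place at 7.
717 hashes to 3; 3,4,5,6,7 taken -> place at 8.
Table: [∅, ∅, ∅, 887, 173, 124, 853, 870, 717, ∅, ∅, ∅, ∅, ∅, ∅, ∅, ∅]

853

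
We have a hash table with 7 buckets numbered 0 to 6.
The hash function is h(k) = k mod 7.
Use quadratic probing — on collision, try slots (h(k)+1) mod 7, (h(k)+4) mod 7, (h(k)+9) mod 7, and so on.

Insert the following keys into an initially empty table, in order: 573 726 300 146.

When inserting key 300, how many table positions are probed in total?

2

573 hashes to 6; slot 6 is free => place at 6.
726 hashes to 5; slot 5 is free => place at 5.
300 hashes to 6; 6 taken => place at 0.
146 hashes to 6; 6,0 taken => place at 3.
Table: [300, _, _, 146, _, 726, 573]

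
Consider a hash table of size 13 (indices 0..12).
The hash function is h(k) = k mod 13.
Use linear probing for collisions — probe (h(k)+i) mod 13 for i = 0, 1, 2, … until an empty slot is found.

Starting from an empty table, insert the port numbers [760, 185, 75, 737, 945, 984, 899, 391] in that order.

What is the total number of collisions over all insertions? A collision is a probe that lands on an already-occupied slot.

760: h=6 -> slot 6
185: h=3 -> slot 3
75: h=10 -> slot 10
737: h=9 -> slot 9
945: h=9, probe 9,10,11 -> slot 11
984: h=9, probe 9,10,11,12 -> slot 12
899: h=2 -> slot 2
391: h=1 -> slot 1
Table: [∅, 391, 899, 185, ∅, ∅, 760, ∅, ∅, 737, 75, 945, 984]

5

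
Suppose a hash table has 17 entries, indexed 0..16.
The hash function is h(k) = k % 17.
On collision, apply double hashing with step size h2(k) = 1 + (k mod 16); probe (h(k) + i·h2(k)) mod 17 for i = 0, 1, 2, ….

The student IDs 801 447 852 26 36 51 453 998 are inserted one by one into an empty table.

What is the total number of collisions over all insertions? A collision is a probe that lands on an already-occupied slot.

6

Insert 801: h=2, slot 2 empty → index 2.
Insert 447: h=5, slot 5 empty → index 5.
Insert 852: h=2, h2=5, slot 2 occupied → index 7.
Insert 26: h=9, slot 9 empty → index 9.
Insert 36: h=2, h2=5, slots 2,7 occupied → index 12.
Insert 51: h=0, slot 0 empty → index 0.
Insert 453: h=11, slot 11 empty → index 11.
Insert 998: h=12, h2=7, slots 12,2,9 occupied → index 16.
Table: [51, —, 801, —, —, 447, —, 852, —, 26, —, 453, 36, —, —, —, 998]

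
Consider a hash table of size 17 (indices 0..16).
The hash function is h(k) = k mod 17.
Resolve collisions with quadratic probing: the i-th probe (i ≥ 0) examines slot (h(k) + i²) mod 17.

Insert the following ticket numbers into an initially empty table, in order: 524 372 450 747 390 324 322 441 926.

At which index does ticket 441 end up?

Insert 524: h=14, slot 14 empty → index 14.
Insert 372: h=15, slot 15 empty → index 15.
Insert 450: h=8, slot 8 empty → index 8.
Insert 747: h=16, slot 16 empty → index 16.
Insert 390: h=16, slot 16 occupied → index 0.
Insert 324: h=1, slot 1 empty → index 1.
Insert 322: h=16, slots 16,0 occupied → index 3.
Insert 441: h=16, slots 16,0,3,8,15 occupied → index 7.
Insert 926: h=8, slot 8 occupied → index 9.
Table: [390, 324, —, 322, —, —, —, 441, 450, 926, —, —, —, —, 524, 372, 747]

7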